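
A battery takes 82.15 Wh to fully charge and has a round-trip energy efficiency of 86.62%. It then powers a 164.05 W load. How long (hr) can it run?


Step 1: E_discharge = eta/100 * E_charge = 86.62/100 * 82.15 = 71.158 Wh
Step 2: t = E_discharge / P = 71.158 / 164.05 = 0.4338 hr

0.4338 hr


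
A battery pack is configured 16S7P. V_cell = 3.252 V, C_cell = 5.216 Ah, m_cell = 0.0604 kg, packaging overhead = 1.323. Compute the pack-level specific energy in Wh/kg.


Step 1: V_pack = 16 * 3.252 = 52.032 V
Step 2: C_pack = 7 * 5.216 = 36.512 Ah
Step 3: E_pack = V_pack * C_pack = 52.032 * 36.512 = 1899.8 Wh
Step 4: m_pack = 16 * 7 * 0.0604 * 1.323 = 8.9498 kg
Step 5: ED = E_pack / m_pack = 1899.8 / 8.9498 = 212.3 Wh/kg

212.3 Wh/kg


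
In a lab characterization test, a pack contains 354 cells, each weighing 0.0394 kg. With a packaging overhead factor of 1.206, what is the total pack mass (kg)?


Cell mass sum = 354 * 0.0394 = 13.948 kg
With overhead 1.206: m_pack = 13.948 * 1.206 = 16.82 kg

16.82 kg


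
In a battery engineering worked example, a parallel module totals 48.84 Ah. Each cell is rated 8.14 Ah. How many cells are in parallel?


n = C_total / C_cell = 48.84 / 8.14 = 6

6


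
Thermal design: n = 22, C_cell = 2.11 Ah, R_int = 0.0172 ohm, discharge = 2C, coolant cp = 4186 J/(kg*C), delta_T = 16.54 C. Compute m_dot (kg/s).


Step 1: I = 2 * 2.11 = 4.22 A
Step 2: Q_cell = I^2 * R = 4.22^2 * 0.0172 = 0.3063 W
Step 3: Q_total = 22 * 0.3063 = 6.7386 W
Step 4: m_dot = Q_total / (cp * dT) = 6.7386 / (4186 * 16.54) = 9.733e-05 kg/s

9.733e-05 kg/s


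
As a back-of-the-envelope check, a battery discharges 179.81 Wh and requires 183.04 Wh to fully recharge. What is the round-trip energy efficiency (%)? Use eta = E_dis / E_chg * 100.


eta_e = E_dis / E_chg * 100 = 179.81 / 183.04 * 100 = 98.24%

98.24%


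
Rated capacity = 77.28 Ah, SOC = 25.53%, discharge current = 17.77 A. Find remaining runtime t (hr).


Step 1: remaining = SOC/100 * C_total = 25.53/100 * 77.28 = 19.73 Ah
Step 2: t = remaining / I = 19.73 / 17.77 = 1.110 hr

1.110 hr


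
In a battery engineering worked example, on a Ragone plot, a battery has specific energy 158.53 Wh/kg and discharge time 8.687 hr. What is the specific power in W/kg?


P_specific = E / t = 158.53 / 8.687 = 18.25 W/kg

18.25 W/kg


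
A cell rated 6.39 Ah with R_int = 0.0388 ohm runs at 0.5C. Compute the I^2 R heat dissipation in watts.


Step 1: I = C_rate * capacity = 0.5 * 6.39 = 3.195 A
Step 2: Q = I^2 * R = 3.195^2 * 0.0388 = 10.208 * 0.0388 = 0.3961 W

0.3961 W


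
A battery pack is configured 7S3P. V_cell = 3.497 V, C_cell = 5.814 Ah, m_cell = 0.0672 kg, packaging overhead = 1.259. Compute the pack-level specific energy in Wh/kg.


Step 1: V_pack = 7 * 3.497 = 24.479 V
Step 2: C_pack = 3 * 5.814 = 17.442 Ah
Step 3: E_pack = V_pack * C_pack = 24.479 * 17.442 = 426.96 Wh
Step 4: m_pack = 7 * 3 * 0.0672 * 1.259 = 1.7767 kg
Step 5: ED = E_pack / m_pack = 426.96 / 1.7767 = 240.3 Wh/kg

240.3 Wh/kg


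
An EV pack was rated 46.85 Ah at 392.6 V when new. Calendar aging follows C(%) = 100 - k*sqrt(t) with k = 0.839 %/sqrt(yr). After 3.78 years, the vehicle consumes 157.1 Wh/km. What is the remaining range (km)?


Step 1: capacity retention = 100 - 0.839 * sqrt(3.78) = 100 - 0.839 * 1.9442 = 98.369%
Step 2: C_now = 46.85 * 98.369/100 = 46.086 Ah
Step 3: E_pack = V * C_now = 392.6 * 46.086 = 18093 Wh
Step 4: range = E_pack / consumption = 18093 / 157.1 = 115.2 km

115.2 km


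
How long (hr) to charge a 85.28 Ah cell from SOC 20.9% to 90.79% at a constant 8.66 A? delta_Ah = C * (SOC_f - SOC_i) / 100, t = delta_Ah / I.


delta_Ah = 85.28 * (90.79 - 20.9) / 100 = 59.602 Ah
t = delta_Ah / I = 59.602 / 8.66 = 6.882 hr

6.882 hr


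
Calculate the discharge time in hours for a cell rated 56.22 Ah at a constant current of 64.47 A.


Runtime = 56.22 Ah / 64.47 A = 0.8720 hr

0.8720 hr


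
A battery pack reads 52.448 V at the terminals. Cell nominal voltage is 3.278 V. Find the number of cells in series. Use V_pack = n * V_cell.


Rearranging: n = V_pack / V_cell = 52.448 / 3.278 = 16 cells

16


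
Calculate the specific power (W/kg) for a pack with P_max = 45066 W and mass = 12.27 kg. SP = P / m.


SP = P / m = 45066 / 12.27 = 3673 W/kg

3673 W/kg


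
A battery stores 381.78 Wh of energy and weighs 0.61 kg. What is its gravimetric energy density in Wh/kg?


ED = E / m = 381.78 / 0.61 = 625.9 Wh/kg

625.9 Wh/kg


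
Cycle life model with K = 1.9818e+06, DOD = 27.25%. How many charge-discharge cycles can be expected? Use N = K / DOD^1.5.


DOD^1.5 = 142.25
N = K / DOD^1.5 = 1.9818e+06 / 142.25 = 13930

13930 cycles


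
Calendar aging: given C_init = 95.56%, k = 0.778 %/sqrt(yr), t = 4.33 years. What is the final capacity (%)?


sqrt(t) = sqrt(4.33) = 2.0809
C_final = 95.56 - 0.778 * 2.0809 = 93.94%

93.94%


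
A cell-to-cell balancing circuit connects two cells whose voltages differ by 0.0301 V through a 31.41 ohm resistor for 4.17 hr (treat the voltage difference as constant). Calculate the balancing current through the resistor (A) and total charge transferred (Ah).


First, Ohm's law: I_bal = 0.0301 V / 31.41 ohm = 9.5829e-04 A
Then Q = I * t = 9.5829e-04 A * 4.17 hr = 0.003996 Ah

I=9.5829e-04 A, Q=0.003996 Ah


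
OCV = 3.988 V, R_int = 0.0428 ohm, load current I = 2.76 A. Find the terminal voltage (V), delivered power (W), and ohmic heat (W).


Step 1: V_terminal = OCV - I*R = 3.988 - 2.76 * 0.0428 = 3.8699 V
Step 2: P_out = V_terminal * I = 3.8699 * 2.76 = 10.68 W
Step 3: Q = I^2 * R = 2.76^2 * 0.0428 = 0.3260 W

V=3.8699 V, P=10.68 W, Q=0.3260 W


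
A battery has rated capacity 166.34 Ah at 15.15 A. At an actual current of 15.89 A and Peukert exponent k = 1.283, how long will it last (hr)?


Step 1: t_rated = C / I_rated = 166.34 / 15.15 = 10.98 hr
Step 2: ratio = 15.15 / 15.89 = 0.95343
Step 3: ratio^k = 0.95343^1.283 = 0.94065
Step 4: t = t_rated * ratio^k = 10.98 * 0.94065 = 10.33 hr

10.33 hr


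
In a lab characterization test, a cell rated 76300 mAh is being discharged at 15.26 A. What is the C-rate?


Convert: capacity = 76300 mAh = 76.3 Ah
Rearranging: C_rate = 15.26 / 76.3 = 0.2C

0.2C


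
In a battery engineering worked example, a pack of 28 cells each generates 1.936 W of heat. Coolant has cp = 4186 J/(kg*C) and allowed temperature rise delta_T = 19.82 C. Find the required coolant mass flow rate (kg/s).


Step 1: Total heat Q = 28 * 1.936 W = 54.208 W
Step 2: denom = cp * dT = 4186 * 19.82 = 82967
Step 3: m_dot = 54.208 / 82967 = 6.534e-04 kg/s

6.534e-04 kg/s


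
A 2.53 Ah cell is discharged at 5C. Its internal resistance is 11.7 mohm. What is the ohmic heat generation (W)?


Convert: R = 11.7 mohm = 0.0117 ohm
Step 1: I = C_rate * capacity = 5 * 2.53 = 12.65 A
Step 2: Q = I^2 * R = 12.65^2 * 0.0117 = 160.02 * 0.0117 = 1.872 W

1.872 W


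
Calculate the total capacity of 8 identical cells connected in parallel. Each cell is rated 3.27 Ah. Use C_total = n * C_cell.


Parallel capacities add: 8 * 3.27 Ah = 26.16 Ah

26.16 Ah


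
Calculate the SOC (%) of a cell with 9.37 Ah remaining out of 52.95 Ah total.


SOC = (remaining / total) * 100 = (9.37 / 52.95) * 100 = 17.70%

17.70%


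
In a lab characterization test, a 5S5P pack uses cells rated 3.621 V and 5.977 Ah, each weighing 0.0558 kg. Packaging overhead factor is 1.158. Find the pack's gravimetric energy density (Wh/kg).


Step 1: V_pack = 5 * 3.621 = 18.105 V
Step 2: C_pack = 5 * 5.977 = 29.885 Ah
Step 3: E_pack = V_pack * C_pack = 18.105 * 29.885 = 541.07 Wh
Step 4: m_pack = 5 * 5 * 0.0558 * 1.158 = 1.6154 kg
Step 5: ED = E_pack / m_pack = 541.07 / 1.6154 = 334.9 Wh/kg

334.9 Wh/kg


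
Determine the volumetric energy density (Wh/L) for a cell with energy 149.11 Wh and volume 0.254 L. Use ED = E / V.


Volumetric ED = 149.11 Wh / 0.254 L = 587.0 Wh/L

587.0 Wh/L


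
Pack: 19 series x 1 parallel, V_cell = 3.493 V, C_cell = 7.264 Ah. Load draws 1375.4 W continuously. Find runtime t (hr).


Step 1: E_pack = Ns * V_cell * Np * C_cell = 19 * 3.493 * 1 * 7.264 = 482.09 Wh
Step 2: t = E_pack / P = 482.09 / 1375.4 = 0.3505 hr

0.3505 hr


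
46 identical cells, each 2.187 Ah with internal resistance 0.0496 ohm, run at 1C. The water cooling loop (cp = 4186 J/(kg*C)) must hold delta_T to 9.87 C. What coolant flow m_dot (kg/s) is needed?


Step 1: I = 1 * 2.187 = 2.187 A
Step 2: Q_cell = I^2 * R = 2.187^2 * 0.0496 = 0.23724 W
Step 3: Q_total = 46 * 0.23724 = 10.913 W
Step 4: m_dot = Q_total / (cp * dT) = 10.913 / (4186 * 9.87) = 2.641e-04 kg/s

2.641e-04 kg/s


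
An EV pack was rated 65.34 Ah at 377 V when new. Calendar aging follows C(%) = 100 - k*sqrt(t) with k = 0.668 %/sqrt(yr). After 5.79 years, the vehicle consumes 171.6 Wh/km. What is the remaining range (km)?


Step 1: capacity retention = 100 - 0.668 * sqrt(5.79) = 100 - 0.668 * 2.4062 = 98.393%
Step 2: C_now = 65.34 * 98.393/100 = 64.29 Ah
Step 3: E_pack = V * C_now = 377 * 64.29 = 24237 Wh
Step 4: range = E_pack / consumption = 24237 / 171.6 = 141.2 km

141.2 km


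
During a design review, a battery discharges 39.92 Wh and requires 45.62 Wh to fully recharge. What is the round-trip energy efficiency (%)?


eta_e = E_dis / E_chg * 100 = 39.92 / 45.62 * 100 = 87.51%

87.51%


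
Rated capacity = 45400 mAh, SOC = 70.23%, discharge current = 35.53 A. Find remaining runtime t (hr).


Convert: C_total = 45400 mAh = 45.4 Ah
Step 1: remaining = SOC/100 * C_total = 70.23/100 * 45.4 = 31.884 Ah
Step 2: t = remaining / I = 31.884 / 35.53 = 0.8974 hr

0.8974 hr


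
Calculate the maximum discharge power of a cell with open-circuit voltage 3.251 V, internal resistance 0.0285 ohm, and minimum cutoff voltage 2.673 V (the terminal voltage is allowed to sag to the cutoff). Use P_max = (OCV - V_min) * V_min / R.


P_max = (OCV - V_min) * V_min / R = (3.251 - 2.673) * 2.673 / 0.0285 = 0.578 * 2.673 / 0.0285 = 54.21 W

54.21 W


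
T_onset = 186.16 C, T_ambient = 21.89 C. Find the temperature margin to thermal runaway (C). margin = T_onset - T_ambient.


Safety margin = 186.16 C - 21.89 C = 164.27 C

164.27 C


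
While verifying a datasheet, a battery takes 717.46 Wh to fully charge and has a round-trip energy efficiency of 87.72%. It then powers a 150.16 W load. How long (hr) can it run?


Step 1: E_discharge = eta/100 * E_charge = 87.72/100 * 717.46 = 629.36 Wh
Step 2: t = E_discharge / P = 629.36 / 150.16 = 4.191 hr

4.191 hr


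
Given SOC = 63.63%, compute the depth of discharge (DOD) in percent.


Complement of SOC: DOD = 100% - 63.63% = 36.37%

36.37%


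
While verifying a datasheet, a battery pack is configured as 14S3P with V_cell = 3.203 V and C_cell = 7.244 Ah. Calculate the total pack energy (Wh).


V_pack = 14 * 3.203 = 44.842 V
C_pack = 3 * 7.244 = 21.732 Ah
E = V_pack * C_pack = 44.842 * 21.732 = 974.5 Wh

974.5 Wh


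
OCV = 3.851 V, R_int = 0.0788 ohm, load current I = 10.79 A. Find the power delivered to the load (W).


Step 1: V_terminal = OCV - I*R = 3.851 - 10.79 * 0.0788 = 3.0007 V
Step 2: P_out = V_terminal * I = 3.0007 * 10.79 = 32.38 W

32.38 W


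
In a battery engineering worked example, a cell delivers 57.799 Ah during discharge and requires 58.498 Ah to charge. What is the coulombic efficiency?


Coulombic efficiency = 57.799/58.498 * 100% = 98.81%

98.81%


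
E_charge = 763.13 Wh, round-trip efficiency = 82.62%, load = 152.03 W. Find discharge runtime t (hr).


Step 1: E_discharge = eta/100 * E_charge = 82.62/100 * 763.13 = 630.5 Wh
Step 2: t = E_discharge / P = 630.5 / 152.03 = 4.147 hr

4.147 hr


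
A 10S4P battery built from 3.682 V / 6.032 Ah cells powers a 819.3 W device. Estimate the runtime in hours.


Step 1: E_pack = Ns * V_cell * Np * C_cell = 10 * 3.682 * 4 * 6.032 = 888.39 Wh
Step 2: t = E_pack / P = 888.39 / 819.3 = 1.084 hr

1.084 hr


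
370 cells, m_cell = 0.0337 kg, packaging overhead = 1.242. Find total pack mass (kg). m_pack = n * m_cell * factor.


m_pack = n * m_cell * overhead = 370 * 0.0337 * 1.242 = 15.49 kg

15.49 kg


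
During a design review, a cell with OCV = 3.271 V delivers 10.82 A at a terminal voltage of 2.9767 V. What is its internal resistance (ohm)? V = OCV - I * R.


R = (OCV - V) / I = (3.271 - 2.9767) / 10.82 = 0.02720 ohm

0.02720 ohm


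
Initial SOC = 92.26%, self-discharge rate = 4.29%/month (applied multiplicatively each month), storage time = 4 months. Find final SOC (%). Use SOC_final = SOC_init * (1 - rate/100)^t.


decay = (1 - 4.29/100)^4 = 0.83913
SOC_final = 92.26 * 0.83913 = 77.42%

77.42%


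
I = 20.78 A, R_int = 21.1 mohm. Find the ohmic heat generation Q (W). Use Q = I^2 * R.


Convert: R = 21.1 mohm = 0.0211 ohm
I^2 = 431.81
Q = 431.81 * 0.0211 = 9.111 W

9.111 W


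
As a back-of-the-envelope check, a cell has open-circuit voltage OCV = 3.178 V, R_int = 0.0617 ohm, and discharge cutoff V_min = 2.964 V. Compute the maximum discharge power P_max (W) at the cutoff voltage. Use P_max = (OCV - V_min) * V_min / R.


P_max = (OCV - V_min) * V_min / R = (3.178 - 2.964) * 2.964 / 0.0617 = 0.214 * 2.964 / 0.0617 = 10.28 W

10.28 W


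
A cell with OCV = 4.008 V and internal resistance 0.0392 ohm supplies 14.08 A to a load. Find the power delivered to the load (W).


Step 1: V_terminal = OCV - I*R = 4.008 - 14.08 * 0.0392 = 3.4561 V
Step 2: P_out = V_terminal * I = 3.4561 * 14.08 = 48.66 W

48.66 W


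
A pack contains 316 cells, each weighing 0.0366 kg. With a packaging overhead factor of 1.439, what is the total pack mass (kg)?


Cell mass sum = 316 * 0.0366 = 11.566 kg
With overhead 1.439: m_pack = 11.566 * 1.439 = 16.64 kg

16.64 kg


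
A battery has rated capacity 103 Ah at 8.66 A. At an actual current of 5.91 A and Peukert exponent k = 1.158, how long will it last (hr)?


Step 1: t_rated = C / I_rated = 103 / 8.66 = 11.894 hr
Step 2: ratio = 8.66 / 5.91 = 1.4653
Step 3: ratio^k = 1.4653^1.158 = 1.5565
Step 4: t = t_rated * ratio^k = 11.894 * 1.5565 = 18.51 hr

18.51 hr


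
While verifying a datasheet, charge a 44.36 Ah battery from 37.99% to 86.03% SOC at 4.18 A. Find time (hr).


delta_Ah = 44.36 * (86.03 - 37.99) / 100 = 21.311 Ah
t = delta_Ah / I = 21.311 / 4.18 = 5.098 hr

5.098 hr


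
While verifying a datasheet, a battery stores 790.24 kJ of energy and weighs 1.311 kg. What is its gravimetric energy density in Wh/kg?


Convert: E = 790.24 kJ = 219.51 Wh
ED = E / m = 219.51 / 1.311 = 167.4 Wh/kg

167.4 Wh/kg


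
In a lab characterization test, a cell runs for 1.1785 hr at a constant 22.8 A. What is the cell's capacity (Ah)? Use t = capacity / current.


C = I * t = 22.8 * 1.1785 = 26.87 Ah

26.87 Ah


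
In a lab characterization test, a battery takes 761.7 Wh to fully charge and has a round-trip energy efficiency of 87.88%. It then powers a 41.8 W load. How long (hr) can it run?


Step 1: E_discharge = eta/100 * E_charge = 87.88/100 * 761.7 = 669.38 Wh
Step 2: t = E_discharge / P = 669.38 / 41.8 = 16.01 hr

16.01 hr


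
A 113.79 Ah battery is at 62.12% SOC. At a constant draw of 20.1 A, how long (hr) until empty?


Step 1: remaining = SOC/100 * C_total = 62.12/100 * 113.79 = 70.686 Ah
Step 2: t = remaining / I = 70.686 / 20.1 = 3.517 hr

3.517 hr


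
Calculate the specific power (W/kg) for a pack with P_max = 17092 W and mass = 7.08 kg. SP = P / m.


Specific power = 17092 W / 7.08 kg = 2414 W/kg

2414 W/kg


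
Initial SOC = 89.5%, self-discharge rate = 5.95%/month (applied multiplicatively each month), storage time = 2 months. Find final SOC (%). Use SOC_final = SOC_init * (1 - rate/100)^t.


decay = (1 - 5.95/100)^2 = 0.88454
SOC_final = 89.5 * 0.88454 = 79.17%

79.17%


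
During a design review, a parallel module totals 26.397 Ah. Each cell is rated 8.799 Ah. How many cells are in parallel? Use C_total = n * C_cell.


n = C_total / C_cell = 26.397 / 8.799 = 3

3


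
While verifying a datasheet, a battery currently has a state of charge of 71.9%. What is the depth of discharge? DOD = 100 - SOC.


DOD = 100 - SOC = 100 - 71.9 = 28.1%

28.1%


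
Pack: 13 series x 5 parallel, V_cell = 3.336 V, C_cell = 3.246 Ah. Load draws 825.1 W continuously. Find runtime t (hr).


Step 1: E_pack = Ns * V_cell * Np * C_cell = 13 * 3.336 * 5 * 3.246 = 703.86 Wh
Step 2: t = E_pack / P = 703.86 / 825.1 = 0.8531 hr

0.8531 hr


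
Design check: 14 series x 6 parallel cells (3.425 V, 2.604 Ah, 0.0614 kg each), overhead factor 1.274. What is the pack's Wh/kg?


Step 1: V_pack = 14 * 3.425 = 47.95 V
Step 2: C_pack = 6 * 2.604 = 15.624 Ah
Step 3: E_pack = V_pack * C_pack = 47.95 * 15.624 = 749.17 Wh
Step 4: m_pack = 14 * 6 * 0.0614 * 1.274 = 6.5708 kg
Step 5: ED = E_pack / m_pack = 749.17 / 6.5708 = 114.0 Wh/kg

114.0 Wh/kg


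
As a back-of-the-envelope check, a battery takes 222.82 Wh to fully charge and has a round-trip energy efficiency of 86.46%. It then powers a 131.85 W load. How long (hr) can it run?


Step 1: E_discharge = eta/100 * E_charge = 86.46/100 * 222.82 = 192.65 Wh
Step 2: t = E_discharge / P = 192.65 / 131.85 = 1.461 hr

1.461 hr


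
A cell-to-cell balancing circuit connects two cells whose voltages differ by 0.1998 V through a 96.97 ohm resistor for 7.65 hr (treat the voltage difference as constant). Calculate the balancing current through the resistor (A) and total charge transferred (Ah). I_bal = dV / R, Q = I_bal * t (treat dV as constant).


First, Ohm's law: I_bal = 0.1998 V / 96.97 ohm = 0.0020604 A
Then Q = I * t = 0.0020604 A * 7.65 hr = 0.01576 Ah

I=0.0020604 A, Q=0.01576 Ah


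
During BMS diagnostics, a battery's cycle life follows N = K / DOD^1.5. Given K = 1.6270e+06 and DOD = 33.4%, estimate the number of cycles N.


Step 1: DOD^1.5 = 33.4^1.5 = 193.03
Step 2: N = 1.6270e+06 / 193.03 = 8429 cycles

8429 cycles


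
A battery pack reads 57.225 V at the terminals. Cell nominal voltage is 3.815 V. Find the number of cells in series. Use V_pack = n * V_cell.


n = V_pack / V_cell = 57.225 / 3.815 = 15

15


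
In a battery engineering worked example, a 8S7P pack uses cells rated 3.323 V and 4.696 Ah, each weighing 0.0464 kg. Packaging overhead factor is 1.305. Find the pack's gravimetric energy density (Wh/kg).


Step 1: V_pack = 8 * 3.323 = 26.584 V
Step 2: C_pack = 7 * 4.696 = 32.872 Ah
Step 3: E_pack = V_pack * C_pack = 26.584 * 32.872 = 873.87 Wh
Step 4: m_pack = 8 * 7 * 0.0464 * 1.305 = 3.3909 kg
Step 5: ED = E_pack / m_pack = 873.87 / 3.3909 = 257.7 Wh/kg

257.7 Wh/kg


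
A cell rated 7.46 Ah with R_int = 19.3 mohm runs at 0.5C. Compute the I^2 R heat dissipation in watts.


Convert: R = 19.3 mohm = 0.0193 ohm
Step 1: I = C_rate * capacity = 0.5 * 7.46 = 3.73 A
Step 2: Q = I^2 * R = 3.73^2 * 0.0193 = 13.913 * 0.0193 = 0.2685 W

0.2685 W


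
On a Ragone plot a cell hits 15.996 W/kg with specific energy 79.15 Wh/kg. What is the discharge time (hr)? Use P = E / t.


t = E / P = 79.15 / 15.996 = 4.948 hr

4.948 hr


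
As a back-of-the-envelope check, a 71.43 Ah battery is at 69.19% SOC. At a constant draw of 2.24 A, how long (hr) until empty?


Step 1: remaining = SOC/100 * C_total = 69.19/100 * 71.43 = 49.422 Ah
Step 2: t = remaining / I = 49.422 / 2.24 = 22.06 hr

22.06 hr


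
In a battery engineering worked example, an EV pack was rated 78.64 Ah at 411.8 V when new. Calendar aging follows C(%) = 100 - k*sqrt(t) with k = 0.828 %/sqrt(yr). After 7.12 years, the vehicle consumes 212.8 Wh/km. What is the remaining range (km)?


Step 1: capacity retention = 100 - 0.828 * sqrt(7.12) = 100 - 0.828 * 2.6683 = 97.791%
Step 2: C_now = 78.64 * 97.791/100 = 76.903 Ah
Step 3: E_pack = V * C_now = 411.8 * 76.903 = 31669 Wh
Step 4: range = E_pack / consumption = 31669 / 212.8 = 148.8 km

148.8 km


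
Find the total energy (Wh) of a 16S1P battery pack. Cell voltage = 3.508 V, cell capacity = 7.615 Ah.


E = Ns * Vcell * Np * Ccell = 16 * 3.508 * 1 * 7.615 = 427.4 Wh

427.4 Wh


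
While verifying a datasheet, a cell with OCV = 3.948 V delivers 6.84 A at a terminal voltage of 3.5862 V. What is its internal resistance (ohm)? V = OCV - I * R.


R = (OCV - V) / I = (3.948 - 3.5862) / 6.84 = 0.05289 ohm

0.05289 ohm


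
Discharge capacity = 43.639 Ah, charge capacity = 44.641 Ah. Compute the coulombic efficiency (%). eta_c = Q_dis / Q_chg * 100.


eta_c = Q_dis / Q_chg * 100 = 43.639 / 44.641 * 100 = 97.76%

97.76%


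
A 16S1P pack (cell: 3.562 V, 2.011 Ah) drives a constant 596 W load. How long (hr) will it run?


Step 1: E_pack = Ns * V_cell * Np * C_cell = 16 * 3.562 * 1 * 2.011 = 114.61 Wh
Step 2: t = E_pack / P = 114.61 / 596 = 0.1923 hr

0.1923 hr


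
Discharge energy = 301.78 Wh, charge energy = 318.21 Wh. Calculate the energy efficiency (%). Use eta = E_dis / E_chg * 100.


eta_e = E_dis / E_chg * 100 = 301.78 / 318.21 * 100 = 94.84%

94.84%


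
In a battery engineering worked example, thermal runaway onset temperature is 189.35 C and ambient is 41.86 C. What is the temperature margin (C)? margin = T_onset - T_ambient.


margin = T_onset - T_ambient = 189.35 - 41.86 = 147.49 C

147.49 C


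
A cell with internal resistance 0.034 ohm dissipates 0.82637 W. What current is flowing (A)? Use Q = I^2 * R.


I = sqrt(Q / R) = sqrt(0.82637 / 0.034) = sqrt(24.305) = 4.930 A

4.930 A


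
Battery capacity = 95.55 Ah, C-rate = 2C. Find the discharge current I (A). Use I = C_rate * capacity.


I = C_rate * capacity = 2 * 95.55 = 191.1 A

191.1 A


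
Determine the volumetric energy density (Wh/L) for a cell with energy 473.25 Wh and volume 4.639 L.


Volumetric ED = 473.25 Wh / 4.639 L = 102.0 Wh/L

102.0 Wh/L


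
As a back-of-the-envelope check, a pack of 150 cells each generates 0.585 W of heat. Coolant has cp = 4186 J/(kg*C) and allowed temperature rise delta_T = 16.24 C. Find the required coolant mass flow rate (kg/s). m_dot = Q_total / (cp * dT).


Step 1: Total heat Q = 150 * 0.585 W = 87.75 W
Step 2: denom = cp * dT = 4186 * 16.24 = 67981
Step 3: m_dot = 87.75 / 67981 = 0.001291 kg/s

0.001291 kg/s


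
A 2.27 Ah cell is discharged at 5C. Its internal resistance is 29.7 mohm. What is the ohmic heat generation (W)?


Convert: R = 29.7 mohm = 0.0297 ohm
Step 1: I = C_rate * capacity = 5 * 2.27 = 11.35 A
Step 2: Q = I^2 * R = 11.35^2 * 0.0297 = 128.82 * 0.0297 = 3.826 W

3.826 W


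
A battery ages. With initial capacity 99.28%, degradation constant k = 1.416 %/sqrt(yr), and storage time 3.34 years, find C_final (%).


sqrt(t) = sqrt(3.34) = 1.8276
C_final = 99.28 - 1.416 * 1.8276 = 96.69%

96.69%


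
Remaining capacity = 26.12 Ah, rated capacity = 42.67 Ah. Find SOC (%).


SOC = (remaining / total) * 100 = (26.12 / 42.67) * 100 = 61.21%

61.21%


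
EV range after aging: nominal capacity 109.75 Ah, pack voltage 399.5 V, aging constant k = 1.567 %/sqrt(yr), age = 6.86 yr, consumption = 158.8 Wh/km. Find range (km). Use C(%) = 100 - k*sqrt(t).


Step 1: capacity retention = 100 - 1.567 * sqrt(6.86) = 100 - 1.567 * 2.6192 = 95.896%
Step 2: C_now = 109.75 * 95.896/100 = 105.25 Ah
Step 3: E_pack = V * C_now = 399.5 * 105.25 = 42047 Wh
Step 4: range = E_pack / consumption = 42047 / 158.8 = 264.8 km

264.8 km


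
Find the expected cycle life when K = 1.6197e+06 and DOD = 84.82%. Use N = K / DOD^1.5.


DOD^1.5 = 781.17
N = K / DOD^1.5 = 1.6197e+06 / 781.17 = 2073

2073 cycles


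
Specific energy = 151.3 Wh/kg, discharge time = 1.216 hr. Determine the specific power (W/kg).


P_specific = E / t = 151.3 / 1.216 = 124.4 W/kg

124.4 W/kg


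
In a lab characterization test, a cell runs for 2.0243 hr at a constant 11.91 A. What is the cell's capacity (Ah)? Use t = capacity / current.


C = I * t = 11.91 * 2.0243 = 24.11 Ah

24.11 Ah


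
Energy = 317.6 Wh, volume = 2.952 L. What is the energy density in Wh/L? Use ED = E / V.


Volumetric ED = 317.6 Wh / 2.952 L = 107.6 Wh/L

107.6 Wh/L


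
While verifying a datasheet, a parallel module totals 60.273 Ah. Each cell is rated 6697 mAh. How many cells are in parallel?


Convert: C_cell = 6697 mAh = 6.697 Ah
n = C_total / C_cell = 60.273 / 6.697 = 9

9


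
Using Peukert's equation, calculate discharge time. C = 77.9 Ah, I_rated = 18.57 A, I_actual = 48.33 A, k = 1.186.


Step 1: t_rated = C / I_rated = 77.9 / 18.57 = 4.1949 hr
Step 2: ratio = 18.57 / 48.33 = 0.38423
Step 3: ratio^k = 0.38423^1.186 = 0.32161
Step 4: t = t_rated * ratio^k = 4.1949 * 0.32161 = 1.349 hr

1.349 hr


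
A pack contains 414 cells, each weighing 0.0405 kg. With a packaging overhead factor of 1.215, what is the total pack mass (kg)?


Cell mass sum = 414 * 0.0405 = 16.767 kg
With overhead 1.215: m_pack = 16.767 * 1.215 = 20.37 kg

20.37 kg


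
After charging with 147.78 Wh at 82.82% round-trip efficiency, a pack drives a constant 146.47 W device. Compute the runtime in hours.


Step 1: E_discharge = eta/100 * E_charge = 82.82/100 * 147.78 = 122.39 Wh
Step 2: t = E_discharge / P = 122.39 / 146.47 = 0.8356 hr

0.8356 hr


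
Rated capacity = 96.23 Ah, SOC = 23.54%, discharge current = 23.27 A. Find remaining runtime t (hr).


Step 1: remaining = SOC/100 * C_total = 23.54/100 * 96.23 = 22.653 Ah
Step 2: t = remaining / I = 22.653 / 23.27 = 0.9735 hr

0.9735 hr


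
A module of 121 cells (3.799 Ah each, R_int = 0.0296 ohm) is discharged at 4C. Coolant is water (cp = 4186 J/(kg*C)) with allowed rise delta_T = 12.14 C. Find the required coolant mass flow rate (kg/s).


Step 1: I = 4 * 3.799 = 15.196 A
Step 2: Q_cell = I^2 * R = 15.196^2 * 0.0296 = 6.8352 W
Step 3: Q_total = 121 * 6.8352 = 827.06 W
Step 4: m_dot = Q_total / (cp * dT) = 827.06 / (4186 * 12.14) = 0.01627 kg/s

0.01627 kg/s


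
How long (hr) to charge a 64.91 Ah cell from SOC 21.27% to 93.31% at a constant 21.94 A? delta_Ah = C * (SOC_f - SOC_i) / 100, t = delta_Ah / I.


delta_Ah = 64.91 * (93.31 - 21.27) / 100 = 46.761 Ah
t = delta_Ah / I = 46.761 / 21.94 = 2.131 hr

2.131 hr


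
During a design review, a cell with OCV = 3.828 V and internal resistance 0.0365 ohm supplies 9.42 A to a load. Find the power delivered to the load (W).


Step 1: V_terminal = OCV - I*R = 3.828 - 9.42 * 0.0365 = 3.4842 V
Step 2: P_out = V_terminal * I = 3.4842 * 9.42 = 32.82 W

32.82 W


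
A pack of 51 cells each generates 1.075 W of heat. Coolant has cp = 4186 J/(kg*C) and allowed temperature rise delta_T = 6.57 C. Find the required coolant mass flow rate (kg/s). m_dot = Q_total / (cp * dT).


Step 1: Total heat Q = 51 * 1.075 W = 54.825 W
Step 2: denom = cp * dT = 4186 * 6.57 = 27502
Step 3: m_dot = 54.825 / 27502 = 0.001993 kg/s

0.001993 kg/s


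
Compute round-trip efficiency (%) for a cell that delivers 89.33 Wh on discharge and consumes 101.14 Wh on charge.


Round-trip efficiency = 89.33/101.14 * 100% = 88.32%

88.32%


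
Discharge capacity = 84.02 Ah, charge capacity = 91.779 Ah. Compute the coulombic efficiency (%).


Coulombic efficiency = 84.02/91.779 * 100% = 91.55%

91.55%


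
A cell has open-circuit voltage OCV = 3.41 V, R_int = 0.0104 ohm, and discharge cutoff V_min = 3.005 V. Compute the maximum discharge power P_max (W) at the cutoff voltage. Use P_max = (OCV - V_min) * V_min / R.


P_max = (OCV - V_min) * V_min / R = (3.41 - 3.005) * 3.005 / 0.0104 = 0.405 * 3.005 / 0.0104 = 117.0 W

117.0 W


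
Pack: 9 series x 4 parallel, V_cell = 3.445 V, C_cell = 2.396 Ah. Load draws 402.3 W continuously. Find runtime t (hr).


Step 1: E_pack = Ns * V_cell * Np * C_cell = 9 * 3.445 * 4 * 2.396 = 297.15 Wh
Step 2: t = E_pack / P = 297.15 / 402.3 = 0.7386 hr

0.7386 hr


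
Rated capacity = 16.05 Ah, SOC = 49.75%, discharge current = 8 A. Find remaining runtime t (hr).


Step 1: remaining = SOC/100 * C_total = 49.75/100 * 16.05 = 7.9849 Ah
Step 2: t = remaining / I = 7.9849 / 8 = 0.9981 hr

0.9981 hr


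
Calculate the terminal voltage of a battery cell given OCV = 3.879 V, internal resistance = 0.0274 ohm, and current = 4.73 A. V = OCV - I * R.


IR drop = 4.73 * 0.0274 = 0.1296 V
V = 3.879 - 0.1296 = 3.749 V

3.749 V


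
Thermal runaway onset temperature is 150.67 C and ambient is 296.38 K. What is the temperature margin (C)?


Convert: T_ambient = 296.38 K = 23.23 C
margin = 150.67 - 23.23 = 127.44 C

127.44 C


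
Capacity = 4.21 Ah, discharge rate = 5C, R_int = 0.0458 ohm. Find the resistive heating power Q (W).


Step 1: I = C_rate * capacity = 5 * 4.21 = 21.05 A
Step 2: Q = I^2 * R = 21.05^2 * 0.0458 = 443.1 * 0.0458 = 20.29 W

20.29 W


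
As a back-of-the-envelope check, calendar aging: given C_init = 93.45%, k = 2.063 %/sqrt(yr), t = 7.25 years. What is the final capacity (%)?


Step 1: sqrt(7.25 yr) = 2.6926
Step 2: drop = 2.063 * 2.6926 = 5.5548
Step 3: C_final = 93.45 - 5.5548 = 87.90%

87.90%


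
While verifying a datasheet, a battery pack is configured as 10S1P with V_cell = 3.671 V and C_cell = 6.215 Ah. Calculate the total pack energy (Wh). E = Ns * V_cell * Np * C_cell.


V_pack = 10 * 3.671 = 36.71 V
C_pack = 1 * 6.215 = 6.215 Ah
E = V_pack * C_pack = 36.71 * 6.215 = 228.2 Wh

228.2 Wh


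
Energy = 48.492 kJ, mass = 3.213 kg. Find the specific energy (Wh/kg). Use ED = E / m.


Convert: E = 48.492 kJ = 13.47 Wh
ED = E / m = 13.47 / 3.213 = 4.192 Wh/kg

4.192 Wh/kg


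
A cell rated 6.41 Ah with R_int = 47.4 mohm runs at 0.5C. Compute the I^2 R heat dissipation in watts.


Convert: R = 47.4 mohm = 0.0474 ohm
Step 1: I = C_rate * capacity = 0.5 * 6.41 = 3.205 A
Step 2: Q = I^2 * R = 3.205^2 * 0.0474 = 10.272 * 0.0474 = 0.4869 W

0.4869 W


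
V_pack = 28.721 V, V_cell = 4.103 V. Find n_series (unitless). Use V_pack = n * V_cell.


Rearranging: n = V_pack / V_cell = 28.721 / 4.103 = 7 cells

7


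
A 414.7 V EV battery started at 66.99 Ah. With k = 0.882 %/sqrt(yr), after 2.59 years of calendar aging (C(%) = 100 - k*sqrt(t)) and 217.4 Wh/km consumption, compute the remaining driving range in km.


Step 1: capacity retention = 100 - 0.882 * sqrt(2.59) = 100 - 0.882 * 1.6093 = 98.581%
Step 2: C_now = 66.99 * 98.581/100 = 66.039 Ah
Step 3: E_pack = V * C_now = 414.7 * 66.039 = 27386 Wh
Step 4: range = E_pack / consumption = 27386 / 217.4 = 126.0 km

126.0 km


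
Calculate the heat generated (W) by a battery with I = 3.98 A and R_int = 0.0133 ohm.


I^2 = 15.84
Q = 15.84 * 0.0133 = 0.2107 W

0.2107 W


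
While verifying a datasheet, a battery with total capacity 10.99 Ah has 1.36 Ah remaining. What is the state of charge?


SOC = (remaining / total) * 100 = (1.36 / 10.99) * 100 = 12.37%

12.37%


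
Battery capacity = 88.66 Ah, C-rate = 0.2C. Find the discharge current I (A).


I = C_rate * capacity = 0.2 * 88.66 = 17.732 A

17.732 A


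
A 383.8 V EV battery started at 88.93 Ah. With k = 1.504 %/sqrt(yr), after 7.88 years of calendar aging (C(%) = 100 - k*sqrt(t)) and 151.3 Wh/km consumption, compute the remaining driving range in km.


Step 1: capacity retention = 100 - 1.504 * sqrt(7.88) = 100 - 1.504 * 2.8071 = 95.778%
Step 2: C_now = 88.93 * 95.778/100 = 85.175 Ah
Step 3: E_pack = V * C_now = 383.8 * 85.175 = 32690 Wh
Step 4: range = E_pack / consumption = 32690 / 151.3 = 216.1 km

216.1 km


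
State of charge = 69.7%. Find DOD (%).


Complement of SOC: DOD = 100% - 69.7% = 30.3%

30.3%


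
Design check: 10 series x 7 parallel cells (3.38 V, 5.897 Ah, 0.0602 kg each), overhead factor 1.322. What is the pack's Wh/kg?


Step 1: V_pack = 10 * 3.38 = 33.8 V
Step 2: C_pack = 7 * 5.897 = 41.279 Ah
Step 3: E_pack = V_pack * C_pack = 33.8 * 41.279 = 1395.2 Wh
Step 4: m_pack = 10 * 7 * 0.0602 * 1.322 = 5.5709 kg
Step 5: ED = E_pack / m_pack = 1395.2 / 5.5709 = 250.4 Wh/kg

250.4 Wh/kg


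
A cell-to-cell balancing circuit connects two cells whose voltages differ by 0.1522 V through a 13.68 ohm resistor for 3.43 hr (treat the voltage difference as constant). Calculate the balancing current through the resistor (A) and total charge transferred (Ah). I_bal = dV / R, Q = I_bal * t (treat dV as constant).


First, Ohm's law: I_bal = 0.1522 V / 13.68 ohm = 0.011126 A
Then Q = I * t = 0.011126 A * 3.43 hr = 0.03816 Ah

I=0.011126 A, Q=0.03816 Ah


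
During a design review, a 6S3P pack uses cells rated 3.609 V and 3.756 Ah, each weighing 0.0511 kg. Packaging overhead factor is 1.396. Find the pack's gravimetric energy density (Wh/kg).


Step 1: V_pack = 6 * 3.609 = 21.654 V
Step 2: C_pack = 3 * 3.756 = 11.268 Ah
Step 3: E_pack = V_pack * C_pack = 21.654 * 11.268 = 244 Wh
Step 4: m_pack = 6 * 3 * 0.0511 * 1.396 = 1.284 kg
Step 5: ED = E_pack / m_pack = 244 / 1.284 = 190.0 Wh/kg

190.0 Wh/kg


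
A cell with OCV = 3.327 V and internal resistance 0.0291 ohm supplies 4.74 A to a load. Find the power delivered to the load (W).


Step 1: V_terminal = OCV - I*R = 3.327 - 4.74 * 0.0291 = 3.1891 V
Step 2: P_out = V_terminal * I = 3.1891 * 4.74 = 15.12 W

15.12 W


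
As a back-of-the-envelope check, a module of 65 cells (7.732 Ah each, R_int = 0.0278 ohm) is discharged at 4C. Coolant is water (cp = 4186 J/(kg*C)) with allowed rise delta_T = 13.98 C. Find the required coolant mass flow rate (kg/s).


Step 1: I = 4 * 7.732 = 30.928 A
Step 2: Q_cell = I^2 * R = 30.928^2 * 0.0278 = 26.592 W
Step 3: Q_total = 65 * 26.592 = 1728.5 W
Step 4: m_dot = Q_total / (cp * dT) = 1728.5 / (4186 * 13.98) = 0.02954 kg/s

0.02954 kg/s


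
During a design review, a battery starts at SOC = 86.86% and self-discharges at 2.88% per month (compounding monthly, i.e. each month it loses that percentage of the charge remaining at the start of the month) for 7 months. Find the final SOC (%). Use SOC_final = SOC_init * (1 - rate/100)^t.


Monthly retention factor = 1 - 2.88/100 = 0.9712
Over 7 months: factor^7 = 0.81501
SOC_final = 86.86 * 0.81501 = 70.79%

70.79%


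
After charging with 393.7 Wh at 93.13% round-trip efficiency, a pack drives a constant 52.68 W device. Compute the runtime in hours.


Step 1: E_discharge = eta/100 * E_charge = 93.13/100 * 393.7 = 366.65 Wh
Step 2: t = E_discharge / P = 366.65 / 52.68 = 6.960 hr

6.960 hr


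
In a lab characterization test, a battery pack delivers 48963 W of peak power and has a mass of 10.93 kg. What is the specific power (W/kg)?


SP = P / m = 48963 / 10.93 = 4480 W/kg

4480 W/kg


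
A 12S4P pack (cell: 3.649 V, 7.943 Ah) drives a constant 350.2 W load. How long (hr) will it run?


Step 1: E_pack = Ns * V_cell * Np * C_cell = 12 * 3.649 * 4 * 7.943 = 1391.2 Wh
Step 2: t = E_pack / P = 1391.2 / 350.2 = 3.973 hr

3.973 hr


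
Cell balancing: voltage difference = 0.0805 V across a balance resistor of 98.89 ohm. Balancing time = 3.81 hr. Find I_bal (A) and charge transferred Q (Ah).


First, Ohm's law: I_bal = 0.0805 V / 98.89 ohm = 8.1404e-04 A
Then Q = I * t = 8.1404e-04 A * 3.81 hr = 0.003101 Ah

I=8.1404e-04 A, Q=0.003101 Ah


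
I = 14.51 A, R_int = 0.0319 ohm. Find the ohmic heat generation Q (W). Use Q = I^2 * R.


I^2 = 210.54
Q = 210.54 * 0.0319 = 6.716 W

6.716 W


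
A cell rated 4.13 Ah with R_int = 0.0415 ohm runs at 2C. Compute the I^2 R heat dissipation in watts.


Step 1: I = C_rate * capacity = 2 * 4.13 = 8.26 A
Step 2: Q = I^2 * R = 8.26^2 * 0.0415 = 68.228 * 0.0415 = 2.831 W

2.831 W


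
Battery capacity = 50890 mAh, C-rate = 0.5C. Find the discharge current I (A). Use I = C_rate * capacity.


Convert: capacity = 50890 mAh = 50.89 Ah
I = C_rate * capacity = 0.5 * 50.89 = 25.445 A

25.445 A


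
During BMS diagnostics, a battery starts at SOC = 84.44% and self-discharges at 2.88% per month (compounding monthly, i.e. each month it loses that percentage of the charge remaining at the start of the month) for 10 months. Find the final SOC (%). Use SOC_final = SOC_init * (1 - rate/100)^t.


decay = (1 - 2.88/100)^10 = 0.7466
SOC_final = 84.44 * 0.7466 = 63.04%

63.04%


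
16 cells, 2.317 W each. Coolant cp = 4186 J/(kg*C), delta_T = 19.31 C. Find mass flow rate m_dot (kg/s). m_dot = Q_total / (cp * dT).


Q_total = 16 * 2.317 = 37.072 W
m_dot = Q_total / (cp * dT) = 37.072 / (4186 * 19.31) = 4.586e-04 kg/s

4.586e-04 kg/s


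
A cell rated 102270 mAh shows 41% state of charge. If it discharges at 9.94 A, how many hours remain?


Convert: C_total = 102270 mAh = 102.27 Ah
Step 1: remaining = SOC/100 * C_total = 41/100 * 102.27 = 41.931 Ah
Step 2: t = remaining / I = 41.931 / 9.94 = 4.218 hr

4.218 hr


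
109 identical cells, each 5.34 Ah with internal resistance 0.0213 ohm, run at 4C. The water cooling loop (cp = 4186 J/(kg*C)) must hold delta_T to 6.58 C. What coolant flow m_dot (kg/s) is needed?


Step 1: I = 4 * 5.34 = 21.36 A
Step 2: Q_cell = I^2 * R = 21.36^2 * 0.0213 = 9.7181 W
Step 3: Q_total = 109 * 9.7181 = 1059.3 W
Step 4: m_dot = Q_total / (cp * dT) = 1059.3 / (4186 * 6.58) = 0.03846 kg/s

0.03846 kg/s


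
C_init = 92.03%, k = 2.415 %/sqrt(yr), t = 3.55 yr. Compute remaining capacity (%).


sqrt(t) = sqrt(3.55) = 1.8841
C_final = 92.03 - 2.415 * 1.8841 = 87.48%

87.48%


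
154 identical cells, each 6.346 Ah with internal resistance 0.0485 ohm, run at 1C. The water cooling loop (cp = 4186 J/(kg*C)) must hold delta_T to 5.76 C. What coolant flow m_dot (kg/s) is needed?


Step 1: I = 1 * 6.346 = 6.346 A
Step 2: Q_cell = I^2 * R = 6.346^2 * 0.0485 = 1.9532 W
Step 3: Q_total = 154 * 1.9532 = 300.79 W
Step 4: m_dot = Q_total / (cp * dT) = 300.79 / (4186 * 5.76) = 0.01248 kg/s

0.01248 kg/s


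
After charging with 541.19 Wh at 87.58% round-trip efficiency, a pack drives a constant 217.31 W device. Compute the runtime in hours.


Step 1: E_discharge = eta/100 * E_charge = 87.58/100 * 541.19 = 473.97 Wh
Step 2: t = E_discharge / P = 473.97 / 217.31 = 2.181 hr

2.181 hr


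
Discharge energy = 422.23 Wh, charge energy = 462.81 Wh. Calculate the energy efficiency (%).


Round-trip efficiency = 422.23/462.81 * 100% = 91.23%

91.23%


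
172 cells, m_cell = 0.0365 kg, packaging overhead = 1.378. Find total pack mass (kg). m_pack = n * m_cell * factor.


m_pack = n * m_cell * overhead = 172 * 0.0365 * 1.378 = 8.651 kg

8.651 kg


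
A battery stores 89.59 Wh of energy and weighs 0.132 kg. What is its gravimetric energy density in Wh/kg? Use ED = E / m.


ED = E / m = 89.59 / 0.132 = 678.7 Wh/kg

678.7 Wh/kg


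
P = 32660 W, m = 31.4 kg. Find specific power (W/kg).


Specific power = 32660 W / 31.4 kg = 1040 W/kg

1040 W/kg


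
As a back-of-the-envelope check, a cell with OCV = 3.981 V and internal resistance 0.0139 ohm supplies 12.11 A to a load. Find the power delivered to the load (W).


Step 1: V_terminal = OCV - I*R = 3.981 - 12.11 * 0.0139 = 3.8127 V
Step 2: P_out = V_terminal * I = 3.8127 * 12.11 = 46.17 W

46.17 W


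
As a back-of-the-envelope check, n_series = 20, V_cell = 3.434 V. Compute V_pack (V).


V_pack = n * V_cell = 20 * 3.434 = 68.68 V

68.68 V


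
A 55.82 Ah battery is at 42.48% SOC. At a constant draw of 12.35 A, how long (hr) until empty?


Step 1: remaining = SOC/100 * C_total = 42.48/100 * 55.82 = 23.712 Ah
Step 2: t = remaining / I = 23.712 / 12.35 = 1.920 hr

1.920 hr


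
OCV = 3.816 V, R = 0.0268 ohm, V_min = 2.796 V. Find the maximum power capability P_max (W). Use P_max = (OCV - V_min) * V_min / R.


dV = OCV - V_min = 1.02 V (so I_max = dV / R)
P_max = dV * V_min / R = 1.02 * 2.796 / 0.0268 = 106.4 W

106.4 W


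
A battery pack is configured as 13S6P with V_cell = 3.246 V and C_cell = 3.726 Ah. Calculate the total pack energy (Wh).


E = Ns * Vcell * Np * Ccell = 13 * 3.246 * 6 * 3.726 = 943.4 Wh

943.4 Wh


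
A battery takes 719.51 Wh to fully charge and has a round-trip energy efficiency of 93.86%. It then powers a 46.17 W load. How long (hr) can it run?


Step 1: E_discharge = eta/100 * E_charge = 93.86/100 * 719.51 = 675.33 Wh
Step 2: t = E_discharge / P = 675.33 / 46.17 = 14.63 hr

14.63 hr
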